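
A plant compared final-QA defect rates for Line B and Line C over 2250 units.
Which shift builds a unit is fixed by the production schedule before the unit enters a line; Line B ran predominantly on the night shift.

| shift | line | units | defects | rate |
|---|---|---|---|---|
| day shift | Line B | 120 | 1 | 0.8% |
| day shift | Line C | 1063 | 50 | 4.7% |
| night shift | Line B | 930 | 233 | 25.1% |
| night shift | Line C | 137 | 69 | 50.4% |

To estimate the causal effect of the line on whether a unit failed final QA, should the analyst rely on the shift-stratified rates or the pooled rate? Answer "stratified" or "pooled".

Line B is lower inside every shift stratum but Line C is lower in aggregate. Whether to stratify depends on how shift relates to the line.
Shift differs across lines for reasons unrelated to any effect of the line itself, and it separately predicts the outcome — a classic confounder. We must compare within shift levels.
Within each level — day shift: 0.8% vs 4.7%; night shift: 25.1% vs 50.4% — Line B is lower every time.

stratified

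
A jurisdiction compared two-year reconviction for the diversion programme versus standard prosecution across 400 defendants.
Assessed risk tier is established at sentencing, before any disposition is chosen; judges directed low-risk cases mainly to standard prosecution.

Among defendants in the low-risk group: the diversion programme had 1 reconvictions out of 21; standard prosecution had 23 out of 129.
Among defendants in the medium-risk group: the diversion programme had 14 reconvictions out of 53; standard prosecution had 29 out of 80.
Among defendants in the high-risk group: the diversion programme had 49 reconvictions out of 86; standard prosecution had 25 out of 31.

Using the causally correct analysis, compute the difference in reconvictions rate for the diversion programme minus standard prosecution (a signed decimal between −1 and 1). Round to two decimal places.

The stratified and pooled comparisons disagree (the diversion programme wins within each assessed risk tier; standard prosecution wins overall), so the answer turns on the causal role of assessed risk tier.
Since assessed risk tier is a pre-existing factor (not a product of the disposition) and it affects the outcome on its own, it is a confounder. The stratified rates, not the pooled rate, identify the causal effect.
Adjusting over the population distribution of assessed risk tier: 0.375·(0.048−0.178) + 0.333·(0.264−0.362) + 0.292·(0.570−0.806) = -0.151.

-0.15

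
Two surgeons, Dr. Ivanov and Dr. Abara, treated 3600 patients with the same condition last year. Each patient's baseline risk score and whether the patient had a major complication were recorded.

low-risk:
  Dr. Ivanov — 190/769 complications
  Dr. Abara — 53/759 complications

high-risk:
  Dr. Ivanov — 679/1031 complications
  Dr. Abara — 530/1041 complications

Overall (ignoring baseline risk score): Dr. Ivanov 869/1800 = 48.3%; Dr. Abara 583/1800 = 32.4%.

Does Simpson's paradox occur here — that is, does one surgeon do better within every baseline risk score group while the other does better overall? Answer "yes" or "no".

Within each baseline risk score level (low-risk 24.7% vs 7.0%; high-risk 65.9% vs 50.9%), Dr. Abara has the lower rate every time. Pooled: 48.3% vs 32.4% — Dr. Abara has the lower rate overall. They agree.

no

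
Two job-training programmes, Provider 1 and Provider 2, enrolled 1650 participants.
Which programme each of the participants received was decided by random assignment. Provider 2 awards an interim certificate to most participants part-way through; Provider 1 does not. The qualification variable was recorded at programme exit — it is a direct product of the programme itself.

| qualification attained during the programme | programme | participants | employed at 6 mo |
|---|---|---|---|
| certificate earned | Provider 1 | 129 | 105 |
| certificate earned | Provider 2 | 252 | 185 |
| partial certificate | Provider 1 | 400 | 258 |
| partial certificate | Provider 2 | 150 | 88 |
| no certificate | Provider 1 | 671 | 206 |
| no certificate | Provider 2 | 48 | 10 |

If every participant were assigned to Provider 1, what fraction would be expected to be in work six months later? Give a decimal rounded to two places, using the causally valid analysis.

0.47

The qualification attained during the programme-specific comparison favours Provider 1 throughout, but the pooled figures favour Provider 2. The question is whether to condition on qualification attained during the programme.
Qualification attained during the programme is downstream of the programme. One should not condition on a consequence of treatment, so the overall rates are the right comparison.
So P(outcome | do(Provider 1)) is just the pooled rate for Provider 1: 569/1200 = 0.474.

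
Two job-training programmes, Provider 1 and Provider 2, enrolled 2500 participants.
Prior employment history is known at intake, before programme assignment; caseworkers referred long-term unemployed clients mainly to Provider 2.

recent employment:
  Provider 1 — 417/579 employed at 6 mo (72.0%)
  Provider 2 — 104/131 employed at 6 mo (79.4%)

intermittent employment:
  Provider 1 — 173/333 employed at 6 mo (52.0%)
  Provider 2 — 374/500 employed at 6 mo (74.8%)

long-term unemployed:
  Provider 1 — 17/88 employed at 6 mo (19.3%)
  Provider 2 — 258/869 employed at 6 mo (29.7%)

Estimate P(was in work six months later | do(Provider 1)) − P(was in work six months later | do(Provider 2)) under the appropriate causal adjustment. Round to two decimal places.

Prior employment history is set before the programme has any effect — it is not caused by the programme — and it independently drives the outcome. That makes it a confounder, so the causal comparison is within prior employment history levels.
Adjusting over the population distribution of prior employment history: 0.284·(0.720−0.794) + 0.333·(0.520−0.748) + 0.383·(0.193−0.297) = -0.137.

-0.14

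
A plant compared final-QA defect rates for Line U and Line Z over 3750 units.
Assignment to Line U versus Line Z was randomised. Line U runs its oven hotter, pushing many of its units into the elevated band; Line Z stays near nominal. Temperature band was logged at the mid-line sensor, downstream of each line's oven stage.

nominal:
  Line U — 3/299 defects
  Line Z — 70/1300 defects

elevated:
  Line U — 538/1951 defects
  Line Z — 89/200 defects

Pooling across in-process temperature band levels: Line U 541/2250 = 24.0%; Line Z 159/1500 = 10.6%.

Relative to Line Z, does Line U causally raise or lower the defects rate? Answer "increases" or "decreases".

In-process temperature band here is a post-treatment variable shaped by the line; conditioning on it would introduce bias rather than remove it. The overall comparison is the causal one.
Pooled: Line U 24.0% vs Line Z 10.6%; Line Z is lower overall.

increases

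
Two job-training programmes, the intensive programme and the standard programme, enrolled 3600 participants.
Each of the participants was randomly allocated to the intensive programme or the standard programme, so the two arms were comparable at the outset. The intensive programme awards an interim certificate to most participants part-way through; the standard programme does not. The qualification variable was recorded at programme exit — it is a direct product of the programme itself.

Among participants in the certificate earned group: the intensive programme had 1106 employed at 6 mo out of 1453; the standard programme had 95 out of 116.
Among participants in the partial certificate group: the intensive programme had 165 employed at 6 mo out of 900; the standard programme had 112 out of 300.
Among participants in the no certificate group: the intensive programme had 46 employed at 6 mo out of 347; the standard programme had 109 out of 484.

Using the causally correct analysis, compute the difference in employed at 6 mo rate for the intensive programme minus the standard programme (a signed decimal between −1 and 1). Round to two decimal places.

+0.14

Qualification attained during the programme is downstream of the programme. One should not condition on a consequence of treatment, so the overall rates are the right comparison.
The causal difference is the pooled difference: 0.488 − 0.351 = +0.137.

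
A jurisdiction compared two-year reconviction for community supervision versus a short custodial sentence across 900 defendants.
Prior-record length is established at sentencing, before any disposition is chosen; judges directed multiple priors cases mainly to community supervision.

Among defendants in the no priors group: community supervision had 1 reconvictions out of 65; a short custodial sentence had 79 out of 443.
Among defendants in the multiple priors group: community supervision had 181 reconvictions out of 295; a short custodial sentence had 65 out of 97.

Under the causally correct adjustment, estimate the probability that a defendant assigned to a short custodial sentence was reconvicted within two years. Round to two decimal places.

The imbalance in prior-record length arose from how defendants were allocated, not from anything the disposition did; and prior-record length independently affects the outcome. The pooled gap is confounded — condition on prior-record length.
Standardising a short custodial sentence to the population prior-record length mix: 0.564·79/443 + 0.436·65/97 = 0.393.

0.39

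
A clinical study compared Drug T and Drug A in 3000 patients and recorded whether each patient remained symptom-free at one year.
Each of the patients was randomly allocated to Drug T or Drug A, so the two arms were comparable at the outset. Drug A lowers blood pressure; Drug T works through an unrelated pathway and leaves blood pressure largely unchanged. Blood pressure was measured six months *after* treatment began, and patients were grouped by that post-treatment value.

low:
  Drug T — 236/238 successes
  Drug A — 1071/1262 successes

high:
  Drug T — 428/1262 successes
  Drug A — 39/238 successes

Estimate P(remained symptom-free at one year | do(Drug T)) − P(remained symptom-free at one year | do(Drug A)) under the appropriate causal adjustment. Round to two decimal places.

-0.30

Within every blood pressure level Drug T has the higher rate, yet pooled Drug A does — Simpson's reversal.
Because the drug influences blood pressure, blood pressure is a post-treatment mediator, not a confounder. Stratifying on it would bias the estimate; the causal effect is the crude pooled difference.
The causal difference is the pooled difference: 0.443 − 0.740 = -0.297.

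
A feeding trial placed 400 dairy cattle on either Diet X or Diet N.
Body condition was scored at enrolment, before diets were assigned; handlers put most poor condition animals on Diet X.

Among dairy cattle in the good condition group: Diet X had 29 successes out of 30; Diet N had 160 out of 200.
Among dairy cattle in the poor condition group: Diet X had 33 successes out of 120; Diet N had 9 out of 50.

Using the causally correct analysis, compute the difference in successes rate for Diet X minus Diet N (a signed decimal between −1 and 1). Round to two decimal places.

+0.14

Starting body condition is set before the diet has any effect — it is not caused by the diet — and it independently drives the outcome. That makes it a confounder, so the causal comparison is within starting body condition levels.
Adjusting over the population distribution of starting body condition: 0.575·(0.967−0.800) + 0.425·(0.275−0.180) = +0.136.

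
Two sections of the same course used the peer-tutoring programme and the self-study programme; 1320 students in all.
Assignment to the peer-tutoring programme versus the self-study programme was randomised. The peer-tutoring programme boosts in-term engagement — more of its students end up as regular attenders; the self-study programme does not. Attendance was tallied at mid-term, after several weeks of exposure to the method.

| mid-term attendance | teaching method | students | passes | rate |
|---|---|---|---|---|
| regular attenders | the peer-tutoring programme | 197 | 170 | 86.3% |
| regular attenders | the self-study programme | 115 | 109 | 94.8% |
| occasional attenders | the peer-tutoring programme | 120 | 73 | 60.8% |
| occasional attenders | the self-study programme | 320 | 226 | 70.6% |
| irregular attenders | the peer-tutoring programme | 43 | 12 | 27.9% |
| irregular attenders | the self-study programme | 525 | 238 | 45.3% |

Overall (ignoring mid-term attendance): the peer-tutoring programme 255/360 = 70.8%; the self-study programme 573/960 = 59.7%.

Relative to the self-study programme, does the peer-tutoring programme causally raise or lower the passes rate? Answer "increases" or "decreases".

Mid-term attendance is downstream of the teaching method. One should not condition on a consequence of treatment, so the overall rates are the right comparison.
Pooled: the peer-tutoring programme 70.8% vs the self-study programme 59.7%; the peer-tutoring programme is higher overall.

increases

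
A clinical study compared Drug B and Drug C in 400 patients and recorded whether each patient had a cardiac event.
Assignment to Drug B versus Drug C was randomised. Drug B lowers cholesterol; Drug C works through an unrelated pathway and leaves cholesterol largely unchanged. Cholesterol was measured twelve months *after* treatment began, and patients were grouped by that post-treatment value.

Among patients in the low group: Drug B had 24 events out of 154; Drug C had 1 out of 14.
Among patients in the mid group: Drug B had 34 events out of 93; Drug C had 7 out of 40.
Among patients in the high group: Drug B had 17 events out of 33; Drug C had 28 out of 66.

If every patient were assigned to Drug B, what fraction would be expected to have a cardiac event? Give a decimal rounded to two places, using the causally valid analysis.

0.27

Within every cholesterol level Drug C has the lower rate, yet pooled Drug B does — Simpson's reversal.
The distribution of cholesterol is itself part of what the drug does — it is an intermediate outcome. Holding it fixed would remove that part of the effect; the total effect is the pooled difference.
So P(outcome | do(Drug B)) is just the pooled rate for Drug B: 75/280 = 0.268.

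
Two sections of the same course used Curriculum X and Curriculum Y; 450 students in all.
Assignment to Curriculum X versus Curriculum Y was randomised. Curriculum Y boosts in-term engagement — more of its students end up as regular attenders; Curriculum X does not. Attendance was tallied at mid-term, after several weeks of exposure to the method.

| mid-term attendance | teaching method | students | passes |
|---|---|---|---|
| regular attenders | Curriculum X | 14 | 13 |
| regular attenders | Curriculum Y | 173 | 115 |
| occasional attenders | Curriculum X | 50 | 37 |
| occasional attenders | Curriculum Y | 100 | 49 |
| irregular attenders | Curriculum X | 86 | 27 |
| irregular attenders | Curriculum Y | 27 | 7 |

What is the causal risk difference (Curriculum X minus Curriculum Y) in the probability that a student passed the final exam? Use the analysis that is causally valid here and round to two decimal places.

Within every mid-term attendance level Curriculum X has the higher rate, yet pooled Curriculum Y does — Simpson's reversal.
Mid-term attendance is downstream of the teaching method. One should not condition on a consequence of treatment, so the overall rates are the right comparison.
The causal difference is the pooled difference: 0.513 − 0.570 = -0.057.

-0.06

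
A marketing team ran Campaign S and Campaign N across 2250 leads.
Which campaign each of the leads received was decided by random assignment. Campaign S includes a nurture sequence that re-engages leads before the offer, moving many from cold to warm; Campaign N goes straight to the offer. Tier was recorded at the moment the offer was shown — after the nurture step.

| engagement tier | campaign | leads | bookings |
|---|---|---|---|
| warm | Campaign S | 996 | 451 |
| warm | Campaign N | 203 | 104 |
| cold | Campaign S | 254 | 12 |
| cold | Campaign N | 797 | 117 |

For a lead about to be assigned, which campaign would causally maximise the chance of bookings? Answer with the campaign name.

Campaign S

Within every engagement tier level Campaign N has the higher rate, yet pooled Campaign S does — Simpson's reversal.
Because the campaign influences engagement tier, engagement tier is a post-treatment mediator, not a confounder. Stratifying on it would bias the estimate; the causal effect is the crude pooled difference.
Pooled: Campaign S 37.0% vs Campaign N 22.1%; Campaign S is higher overall.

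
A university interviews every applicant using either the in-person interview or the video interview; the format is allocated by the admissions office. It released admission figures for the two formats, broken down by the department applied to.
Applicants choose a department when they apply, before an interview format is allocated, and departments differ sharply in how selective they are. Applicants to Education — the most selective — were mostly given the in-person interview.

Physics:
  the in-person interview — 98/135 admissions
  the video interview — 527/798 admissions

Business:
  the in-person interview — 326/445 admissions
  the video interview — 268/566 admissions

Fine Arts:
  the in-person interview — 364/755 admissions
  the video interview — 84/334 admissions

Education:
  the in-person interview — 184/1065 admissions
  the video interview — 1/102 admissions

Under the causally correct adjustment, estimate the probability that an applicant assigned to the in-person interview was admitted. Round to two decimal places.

The department-specific comparison favours the in-person interview throughout, but the pooled figures favour the video interview. The question is whether to condition on department.
Since department is a pre-existing factor (not a product of the interview format) and it affects the outcome on its own, it is a confounder. The stratified rates, not the pooled rate, identify the causal effect.
Standardising the in-person interview to the population department mix: 0.222·98/135 + 0.241·326/445 + 0.259·364/755 + 0.278·184/1065 = 0.511.

0.51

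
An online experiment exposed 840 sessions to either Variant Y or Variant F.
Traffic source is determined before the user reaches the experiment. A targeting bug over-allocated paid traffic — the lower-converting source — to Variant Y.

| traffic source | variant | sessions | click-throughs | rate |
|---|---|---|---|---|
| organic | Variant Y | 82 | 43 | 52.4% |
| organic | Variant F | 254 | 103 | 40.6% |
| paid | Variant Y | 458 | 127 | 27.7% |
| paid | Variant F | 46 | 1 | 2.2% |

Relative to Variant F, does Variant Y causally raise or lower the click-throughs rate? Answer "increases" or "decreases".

The stratified and pooled comparisons disagree (Variant Y wins within each traffic source; Variant F wins overall), so the answer turns on the causal role of traffic source.
The imbalance in traffic source arose from how sessions were allocated, not from anything the variant did; and traffic source independently affects the outcome. The pooled gap is confounded — condition on traffic source.
Within each level — organic: 52.4% vs 40.6%; paid: 27.7% vs 2.2% — Variant Y is higher every time.

increases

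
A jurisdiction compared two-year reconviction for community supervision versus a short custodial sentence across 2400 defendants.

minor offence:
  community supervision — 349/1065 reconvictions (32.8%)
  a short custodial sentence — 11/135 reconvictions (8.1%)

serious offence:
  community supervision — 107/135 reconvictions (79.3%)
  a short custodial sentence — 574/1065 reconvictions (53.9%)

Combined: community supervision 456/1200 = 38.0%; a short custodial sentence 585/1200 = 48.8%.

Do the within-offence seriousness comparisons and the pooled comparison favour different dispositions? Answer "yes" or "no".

yes

Within each offence seriousness level (minor offence 32.8% vs 8.1%; serious offence 79.3% vs 53.9%), a short custodial sentence has the lower rate every time. Pooled: 38.0% vs 48.8% — community supervision has the lower rate overall. The two comparisons disagree.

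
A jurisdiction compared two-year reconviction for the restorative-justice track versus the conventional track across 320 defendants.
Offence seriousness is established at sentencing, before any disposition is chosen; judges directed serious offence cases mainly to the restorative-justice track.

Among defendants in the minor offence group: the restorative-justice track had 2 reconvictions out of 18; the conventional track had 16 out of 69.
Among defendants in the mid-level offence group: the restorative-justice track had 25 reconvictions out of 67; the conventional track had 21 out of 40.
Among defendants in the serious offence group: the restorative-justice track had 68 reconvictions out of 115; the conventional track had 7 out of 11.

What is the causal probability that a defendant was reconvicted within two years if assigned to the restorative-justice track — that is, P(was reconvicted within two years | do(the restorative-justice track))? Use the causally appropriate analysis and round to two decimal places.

The imbalance in offence seriousness arose from how defendants were allocated, not from anything the disposition did; and offence seriousness independently affects the outcome. The pooled gap is confounded — condition on offence seriousness.
Standardising the restorative-justice track to the population offence seriousness mix: 0.272·2/18 + 0.334·25/67 + 0.394·68/115 = 0.388.

0.39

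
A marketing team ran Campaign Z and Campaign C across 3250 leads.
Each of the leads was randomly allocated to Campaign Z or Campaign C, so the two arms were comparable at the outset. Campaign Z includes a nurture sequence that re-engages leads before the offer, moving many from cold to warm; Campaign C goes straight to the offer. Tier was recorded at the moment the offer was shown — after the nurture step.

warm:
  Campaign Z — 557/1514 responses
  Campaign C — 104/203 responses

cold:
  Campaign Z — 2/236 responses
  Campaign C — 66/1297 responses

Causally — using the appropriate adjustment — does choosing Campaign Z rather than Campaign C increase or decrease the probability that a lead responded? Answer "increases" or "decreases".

increases

Engagement tier here is a post-treatment variable shaped by the campaign; conditioning on it would introduce bias rather than remove it. The overall comparison is the causal one.
Pooled: Campaign Z 31.9% vs Campaign C 11.3%; Campaign Z is higher overall.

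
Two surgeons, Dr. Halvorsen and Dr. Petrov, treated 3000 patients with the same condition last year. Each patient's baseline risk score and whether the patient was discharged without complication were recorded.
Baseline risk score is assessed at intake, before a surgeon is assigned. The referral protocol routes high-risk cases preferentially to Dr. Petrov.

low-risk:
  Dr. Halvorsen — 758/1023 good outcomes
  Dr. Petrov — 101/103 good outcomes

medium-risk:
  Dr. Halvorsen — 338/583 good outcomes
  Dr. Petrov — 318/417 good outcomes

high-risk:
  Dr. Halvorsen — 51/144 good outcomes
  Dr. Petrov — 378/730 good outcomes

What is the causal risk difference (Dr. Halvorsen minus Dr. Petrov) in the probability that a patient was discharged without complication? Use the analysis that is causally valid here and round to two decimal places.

-0.20

The baseline risk score-specific comparison favours Dr. Petrov throughout, but the pooled figures favour Dr. Halvorsen. The question is whether to condition on baseline risk score.
The imbalance in baseline risk score arose from how patients were allocated, not from anything the surgeon did; and baseline risk score independently affects the outcome. The pooled gap is confounded — condition on baseline risk score.
Adjusting over the population distribution of baseline risk score: 0.375·(0.741−0.981) + 0.333·(0.580−0.763) + 0.291·(0.354−0.518) = -0.199.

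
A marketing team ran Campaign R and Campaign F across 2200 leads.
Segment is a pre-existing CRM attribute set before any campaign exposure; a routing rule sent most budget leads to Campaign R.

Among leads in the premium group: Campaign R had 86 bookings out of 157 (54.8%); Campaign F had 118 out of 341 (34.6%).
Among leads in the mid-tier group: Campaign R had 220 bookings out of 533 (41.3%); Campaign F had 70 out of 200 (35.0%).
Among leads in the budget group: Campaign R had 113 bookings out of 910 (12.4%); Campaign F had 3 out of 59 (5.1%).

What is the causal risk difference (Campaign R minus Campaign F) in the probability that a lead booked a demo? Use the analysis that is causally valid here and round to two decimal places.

The stratified and pooled comparisons disagree (Campaign R wins within each customer segment; Campaign F wins overall), so the answer turns on the causal role of customer segment.
Customer segment differs across campaigns for reasons unrelated to any effect of the campaign itself, and it separately predicts the outcome — a classic confounder. We must compare within customer segment levels.
Adjusting over the population distribution of customer segment: 0.226·(0.548−0.346) + 0.333·(0.413−0.350) + 0.440·(0.124−0.051) = +0.099.

+0.10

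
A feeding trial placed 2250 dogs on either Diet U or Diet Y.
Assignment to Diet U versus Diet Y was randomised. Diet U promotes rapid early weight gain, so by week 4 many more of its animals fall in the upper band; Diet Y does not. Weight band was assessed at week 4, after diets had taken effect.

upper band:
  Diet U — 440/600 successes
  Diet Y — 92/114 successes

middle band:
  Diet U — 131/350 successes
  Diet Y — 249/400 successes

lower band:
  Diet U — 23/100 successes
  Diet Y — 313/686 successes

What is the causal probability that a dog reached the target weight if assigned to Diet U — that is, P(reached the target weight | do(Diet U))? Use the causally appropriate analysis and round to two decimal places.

Week-4 weight band lies on the pathway diet → week-4 weight band → outcome, so adjusting for it blocks the indirect effect. For the total causal effect of diet, use the unadjusted pooled rates.
So P(outcome | do(Diet U)) is just the pooled rate for Diet U: 594/1050 = 0.566.

0.57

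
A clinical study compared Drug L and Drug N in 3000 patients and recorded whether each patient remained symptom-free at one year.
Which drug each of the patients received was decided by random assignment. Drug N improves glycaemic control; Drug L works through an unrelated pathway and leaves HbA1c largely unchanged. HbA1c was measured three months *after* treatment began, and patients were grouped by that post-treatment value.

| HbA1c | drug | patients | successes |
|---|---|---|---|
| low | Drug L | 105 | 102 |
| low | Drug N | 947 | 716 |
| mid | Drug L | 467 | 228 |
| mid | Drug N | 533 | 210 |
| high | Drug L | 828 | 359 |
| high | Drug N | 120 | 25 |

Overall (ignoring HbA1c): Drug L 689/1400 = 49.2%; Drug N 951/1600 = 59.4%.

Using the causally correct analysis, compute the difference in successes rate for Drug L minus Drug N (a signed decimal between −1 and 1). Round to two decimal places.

-0.10

The stratified and pooled comparisons disagree (Drug L wins within each HbA1c; Drug N wins overall), so the answer turns on the causal role of HbA1c.
Because the drug influences HbA1c, HbA1c is a post-treatment mediator, not a confounder. Stratifying on it would bias the estimate; the causal effect is the crude pooled difference.
The causal difference is the pooled difference: 0.492 − 0.594 = -0.102.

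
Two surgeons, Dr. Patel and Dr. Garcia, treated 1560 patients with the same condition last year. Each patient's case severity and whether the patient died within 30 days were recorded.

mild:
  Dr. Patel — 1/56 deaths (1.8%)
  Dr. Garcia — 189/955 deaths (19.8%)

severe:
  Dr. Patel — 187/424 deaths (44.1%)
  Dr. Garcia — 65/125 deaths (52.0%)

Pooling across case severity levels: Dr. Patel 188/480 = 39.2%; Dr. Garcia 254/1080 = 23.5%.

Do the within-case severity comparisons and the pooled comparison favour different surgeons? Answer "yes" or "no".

yes

Within each case severity level (mild 1.8% vs 19.8%; severe 44.1% vs 52.0%), Dr. Patel has the lower rate every time. Pooled: 39.2% vs 23.5% — Dr. Garcia has the lower rate overall. The two comparisons disagree.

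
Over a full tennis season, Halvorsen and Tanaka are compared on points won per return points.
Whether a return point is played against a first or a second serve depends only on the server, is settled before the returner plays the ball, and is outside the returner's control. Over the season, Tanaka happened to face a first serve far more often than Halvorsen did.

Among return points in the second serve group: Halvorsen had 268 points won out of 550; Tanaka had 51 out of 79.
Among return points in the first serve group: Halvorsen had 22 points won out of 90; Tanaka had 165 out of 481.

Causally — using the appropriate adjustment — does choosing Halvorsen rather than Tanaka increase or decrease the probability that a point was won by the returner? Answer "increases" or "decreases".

decreases

The imbalance in serve type arose from how return points were allocated, not from anything the player did; and serve type independently affects the outcome. The pooled gap is confounded — condition on serve type.
Within each level — second serve: 48.7% vs 64.6%; first serve: 24.4% vs 34.3% — Tanaka is higher every time.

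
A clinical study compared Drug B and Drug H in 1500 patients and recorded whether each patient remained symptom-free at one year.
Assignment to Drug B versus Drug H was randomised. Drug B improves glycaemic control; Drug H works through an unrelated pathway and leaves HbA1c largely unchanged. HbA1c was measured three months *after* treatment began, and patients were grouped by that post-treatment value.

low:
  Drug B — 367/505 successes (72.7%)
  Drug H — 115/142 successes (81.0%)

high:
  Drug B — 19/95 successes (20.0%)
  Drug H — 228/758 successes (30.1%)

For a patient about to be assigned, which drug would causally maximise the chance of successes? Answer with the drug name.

Drug H is higher inside every HbA1c stratum but Drug B is higher in aggregate. Whether to stratify depends on how HbA1c relates to the drug.
HbA1c is recorded after the drug and is itself shifted by it — it sits on the causal path from drug to outcome. Conditioning on a mediator would strip out part of the effect we want; the pooled comparison gives the total causal effect.
Pooled: Drug B 64.3% vs Drug H 38.1%; Drug B is higher overall.

Drug B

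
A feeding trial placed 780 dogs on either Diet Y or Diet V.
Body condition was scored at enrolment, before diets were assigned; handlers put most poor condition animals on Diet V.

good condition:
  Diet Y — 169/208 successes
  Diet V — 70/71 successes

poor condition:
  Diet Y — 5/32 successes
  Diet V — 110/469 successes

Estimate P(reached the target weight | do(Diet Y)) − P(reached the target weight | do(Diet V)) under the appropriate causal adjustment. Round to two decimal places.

-0.11

Since starting body condition is a pre-existing factor (not a product of the diet) and it affects the outcome on its own, it is a confounder. The stratified rates, not the pooled rate, identify the causal effect.
Adjusting over the population distribution of starting body condition: 0.358·(0.812−0.986) + 0.642·(0.156−0.235) = -0.112.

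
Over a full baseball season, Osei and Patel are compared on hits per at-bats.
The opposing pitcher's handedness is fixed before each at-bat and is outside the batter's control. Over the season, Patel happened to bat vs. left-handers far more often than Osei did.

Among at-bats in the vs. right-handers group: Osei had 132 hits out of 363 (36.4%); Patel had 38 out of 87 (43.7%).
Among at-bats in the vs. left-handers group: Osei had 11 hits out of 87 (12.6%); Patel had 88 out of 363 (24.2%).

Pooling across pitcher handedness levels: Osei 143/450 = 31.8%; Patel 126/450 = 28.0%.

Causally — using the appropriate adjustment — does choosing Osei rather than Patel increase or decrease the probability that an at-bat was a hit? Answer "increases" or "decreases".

The stratified and pooled comparisons disagree (Patel wins within each pitcher handedness; Osei wins overall), so the answer turns on the causal role of pitcher handedness.
Since pitcher handedness is a pre-existing factor (not a product of the player) and it affects the outcome on its own, it is a confounder. The stratified rates, not the pooled rate, identify the causal effect.
Within each level — vs. right-handers: 36.4% vs 43.7%; vs. left-handers: 12.6% vs 24.2% — Patel is higher every time.

decreases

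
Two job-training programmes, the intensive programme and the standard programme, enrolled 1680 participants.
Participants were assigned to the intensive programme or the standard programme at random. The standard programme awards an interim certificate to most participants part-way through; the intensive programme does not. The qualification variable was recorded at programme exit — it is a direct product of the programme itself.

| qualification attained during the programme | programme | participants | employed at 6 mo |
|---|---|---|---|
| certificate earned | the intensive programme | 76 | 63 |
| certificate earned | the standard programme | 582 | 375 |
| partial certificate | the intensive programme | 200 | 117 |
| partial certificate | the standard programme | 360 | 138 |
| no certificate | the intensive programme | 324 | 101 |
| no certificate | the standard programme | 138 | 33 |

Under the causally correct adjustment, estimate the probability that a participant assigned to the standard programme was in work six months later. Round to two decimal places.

Qualification attained during the programme lies on the pathway programme → qualification attained during the programme → outcome, so adjusting for it blocks the indirect effect. For the total causal effect of programme, use the unadjusted pooled rates.
So P(outcome | do(the standard programme)) is just the pooled rate for the standard programme: 546/1080 = 0.506.

0.51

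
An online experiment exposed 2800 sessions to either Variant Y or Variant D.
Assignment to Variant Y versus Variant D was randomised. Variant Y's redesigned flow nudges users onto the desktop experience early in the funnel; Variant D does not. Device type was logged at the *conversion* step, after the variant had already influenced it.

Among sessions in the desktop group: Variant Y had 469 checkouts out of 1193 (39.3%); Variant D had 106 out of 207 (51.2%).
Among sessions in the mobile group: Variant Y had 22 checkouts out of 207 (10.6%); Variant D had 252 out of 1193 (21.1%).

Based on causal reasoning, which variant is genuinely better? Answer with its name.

Because the variant influences device type, device type is a post-treatment mediator, not a confounder. Stratifying on it would bias the estimate; the causal effect is the crude pooled difference.
Pooled: Variant Y 35.1% vs Variant D 25.6%; Variant Y is higher overall.

Variant Y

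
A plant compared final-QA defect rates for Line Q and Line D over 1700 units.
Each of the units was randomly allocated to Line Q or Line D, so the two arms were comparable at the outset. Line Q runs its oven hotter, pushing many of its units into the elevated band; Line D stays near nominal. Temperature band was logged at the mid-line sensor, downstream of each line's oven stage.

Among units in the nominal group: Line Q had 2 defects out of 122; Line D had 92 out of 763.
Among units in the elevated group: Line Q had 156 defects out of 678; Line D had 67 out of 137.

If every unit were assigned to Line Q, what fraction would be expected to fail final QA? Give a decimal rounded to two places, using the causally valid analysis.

The in-process temperature band-specific comparison favours Line Q throughout, but the pooled figures favour Line D. The question is whether to condition on in-process temperature band.
The distribution of in-process temperature band is itself part of what the line does — it is an intermediate outcome. Holding it fixed would remove that part of the effect; the total effect is the pooled difference.
So P(outcome | do(Line Q)) is just the pooled rate for Line Q: 158/800 = 0.198.

0.20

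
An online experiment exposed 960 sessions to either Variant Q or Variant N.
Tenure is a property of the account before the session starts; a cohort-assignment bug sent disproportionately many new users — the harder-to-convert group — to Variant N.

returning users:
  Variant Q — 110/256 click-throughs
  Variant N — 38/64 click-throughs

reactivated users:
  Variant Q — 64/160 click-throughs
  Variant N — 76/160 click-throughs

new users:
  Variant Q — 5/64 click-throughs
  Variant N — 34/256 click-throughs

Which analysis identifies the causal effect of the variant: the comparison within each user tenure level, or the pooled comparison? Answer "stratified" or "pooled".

Nothing the variant does changes user tenure; the imbalance is an allocation artefact. With user tenure also predicting the outcome, the pooled figure is confounded, and the within-stratum comparison is the causal one.
Within each level — returning users: 43.0% vs 59.4%; reactivated users: 40.0% vs 47.5%; new users: 7.8% vs 13.3% — Variant N is higher every time.

stratified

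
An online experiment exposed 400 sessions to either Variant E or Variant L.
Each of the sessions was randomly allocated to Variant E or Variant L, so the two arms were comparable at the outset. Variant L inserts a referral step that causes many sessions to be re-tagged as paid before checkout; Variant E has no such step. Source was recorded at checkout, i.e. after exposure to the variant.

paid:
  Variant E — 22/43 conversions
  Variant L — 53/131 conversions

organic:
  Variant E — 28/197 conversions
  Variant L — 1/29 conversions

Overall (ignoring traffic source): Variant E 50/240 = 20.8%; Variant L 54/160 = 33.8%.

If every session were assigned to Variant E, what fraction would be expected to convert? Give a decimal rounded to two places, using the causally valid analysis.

0.21

The distribution of traffic source is itself part of what the variant does — it is an intermediate outcome. Holding it fixed would remove that part of the effect; the total effect is the pooled difference.
So P(outcome | do(Variant E)) is just the pooled rate for Variant E: 50/240 = 0.208.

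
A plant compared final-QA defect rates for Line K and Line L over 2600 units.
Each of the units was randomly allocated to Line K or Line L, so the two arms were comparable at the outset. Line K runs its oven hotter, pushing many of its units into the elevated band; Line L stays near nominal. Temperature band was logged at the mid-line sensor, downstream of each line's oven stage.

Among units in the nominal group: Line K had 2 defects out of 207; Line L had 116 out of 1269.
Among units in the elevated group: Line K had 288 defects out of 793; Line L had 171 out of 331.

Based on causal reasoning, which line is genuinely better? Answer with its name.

The stratified and pooled comparisons disagree (Line K wins within each in-process temperature band; Line L wins overall), so the answer turns on the causal role of in-process temperature band.
The distribution of in-process temperature band is itself part of what the line does — it is an intermediate outcome. Holding it fixed would remove that part of the effect; the total effect is the pooled difference.
Pooled: Line K 29.0% vs Line L 17.9%; Line L is lower overall.

Line L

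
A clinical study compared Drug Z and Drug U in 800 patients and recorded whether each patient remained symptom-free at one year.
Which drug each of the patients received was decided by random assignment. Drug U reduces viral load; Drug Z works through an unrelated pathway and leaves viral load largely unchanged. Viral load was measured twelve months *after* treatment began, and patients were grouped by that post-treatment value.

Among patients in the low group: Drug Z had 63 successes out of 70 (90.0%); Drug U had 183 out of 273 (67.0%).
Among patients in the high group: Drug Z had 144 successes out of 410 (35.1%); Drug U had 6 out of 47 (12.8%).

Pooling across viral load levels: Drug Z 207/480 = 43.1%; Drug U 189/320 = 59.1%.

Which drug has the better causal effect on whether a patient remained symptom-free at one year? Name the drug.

Drug U

Drug Z is higher inside every viral load stratum but Drug U is higher in aggregate. Whether to stratify depends on how viral load relates to the drug.
Viral load here is a post-treatment variable shaped by the drug; conditioning on it would introduce bias rather than remove it. The overall comparison is the causal one.
Pooled: Drug Z 43.1% vs Drug U 59.1%; Drug U is higher overall.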